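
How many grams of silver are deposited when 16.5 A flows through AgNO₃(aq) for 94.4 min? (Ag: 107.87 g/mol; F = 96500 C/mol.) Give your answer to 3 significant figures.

Q = 16.5 A × 5664 s = 93460 C
Moles of electrons = 93460 / 96500 = 0.9685 mol
Ag⁺ + e⁻ → Ag, so n(Ag) = 0.9685 mol
m = 0.9685 × 107.87 = 104 g

104 g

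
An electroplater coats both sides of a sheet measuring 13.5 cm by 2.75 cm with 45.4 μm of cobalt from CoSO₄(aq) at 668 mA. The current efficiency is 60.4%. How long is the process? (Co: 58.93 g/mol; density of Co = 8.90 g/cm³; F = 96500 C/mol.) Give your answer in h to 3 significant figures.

6.76 h

Plated area = 2 × 13.5 × 2.75 = 74.25 cm²
Volume = 74.25 × 45.4×10⁻⁴ cm = 0.3371 cm³
m(Co) = 0.3371 × 8.90 = 3.000 g
n(Co) = 3.000 / 58.93 = 0.05091 mol; n(e⁻) = 2 × 0.05091 = 0.1018 mol
Q = 0.1018 × 96500 / 0.604 = 16260 C
t = 16260 / 0.668 = 24340 s = 6.76 h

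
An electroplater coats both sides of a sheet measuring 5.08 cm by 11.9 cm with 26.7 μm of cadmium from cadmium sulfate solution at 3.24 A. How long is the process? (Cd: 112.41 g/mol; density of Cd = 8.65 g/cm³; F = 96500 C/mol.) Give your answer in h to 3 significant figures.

Plated area = 2 × 5.08 × 11.9 = 120.9 cm²
Volume = 120.9 × 26.7×10⁻⁴ cm = 0.3228 cm³
m(Cd) = 0.3228 × 8.65 = 2.792 g
n(Cd) = 2.792 / 112.41 = 0.02484 mol; n(e⁻) = 2 × 0.02484 = 0.04968 mol
Q = 0.04968 × 96500 = 4794 C
t = 4794 / 3.24 = 1480 s = 0.411 h

0.411 h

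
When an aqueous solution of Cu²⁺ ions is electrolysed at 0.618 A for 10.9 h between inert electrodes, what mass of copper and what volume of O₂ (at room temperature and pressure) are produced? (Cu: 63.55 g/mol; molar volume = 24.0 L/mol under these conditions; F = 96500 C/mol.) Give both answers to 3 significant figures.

Q = 0.618 × 39240 = 24250 C; n(e⁻) = 24250 / 96500 = 0.2513 mol
Cathode: Cu²⁺ + 2e⁻ → Cu → n(Cu) = 0.2513/2 = 0.1257 mol → 7.99 g
Anode: 2H₂O → O₂ + 4H⁺ + 4e⁻ → n(O₂) = 0.2513/4 = 0.06283 mol → 1.51 L

7.99 g Cu; 1.51 L O₂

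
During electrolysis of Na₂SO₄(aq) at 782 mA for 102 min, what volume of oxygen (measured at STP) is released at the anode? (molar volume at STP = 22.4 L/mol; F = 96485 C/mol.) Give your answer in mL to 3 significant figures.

Q = 0.782 A × 6120 s = 4786 C
Moles of electrons = 4786 / 96485 = 0.04960 mol
2H₂O → O₂ + 4H⁺ + 4e⁻, so n(O₂) = 0.04960 / 4 = 0.01240 mol
V = 0.01240 × 22.4 = 0.2778 L
= 278 mL

278 mL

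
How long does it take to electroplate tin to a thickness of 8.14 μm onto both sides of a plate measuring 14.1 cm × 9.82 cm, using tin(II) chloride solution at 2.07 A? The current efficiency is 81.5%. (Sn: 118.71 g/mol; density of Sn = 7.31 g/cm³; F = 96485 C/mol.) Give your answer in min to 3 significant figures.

26.5 min

Plated area = 2 × 14.1 × 9.82 = 276.9 cm²
Volume = 276.9 × 8.14×10⁻⁴ cm = 0.2254 cm³
m(Sn) = 0.2254 × 7.31 = 1.648 g
n(Sn) = 1.648 / 118.71 = 0.01388 mol; n(e⁻) = 2 × 0.01388 = 0.02776 mol
Q = 0.02776 × 96485 / 0.815 = 3286 C
t = 3286 / 2.07 = 1587 s = 26.5 min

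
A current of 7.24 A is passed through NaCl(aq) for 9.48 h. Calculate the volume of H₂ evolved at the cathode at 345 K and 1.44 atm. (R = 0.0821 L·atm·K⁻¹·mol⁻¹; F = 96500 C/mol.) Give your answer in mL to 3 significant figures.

Charge passed = 7.24 × 34128 = 2.471×10^5 C
n(e⁻) = 2.471×10^5 / 96500 = 2.561 mol
2H⁺ + 2e⁻ → H₂, so n(H₂) = 2.561 / 2 = 1.281 mol
V = nRT/P = 1.281 × 0.0821 × 345 / 1.44 = 25.20 L
= 25200 mL

25200 mL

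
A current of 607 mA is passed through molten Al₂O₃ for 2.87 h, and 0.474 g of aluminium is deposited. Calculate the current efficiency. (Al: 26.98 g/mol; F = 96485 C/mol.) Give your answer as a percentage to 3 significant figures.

81.1%

Q = 0.607 × 10332 = 6272 C
n(e⁻) = 6272 / 96485 = 0.06500 mol
Al³⁺ + 3e⁻ → Al, so theoretical n(Al) = 0.02167 mol → 0.5847 g
Efficiency = 0.474 / 0.5847 = 0.8107 = 81.1%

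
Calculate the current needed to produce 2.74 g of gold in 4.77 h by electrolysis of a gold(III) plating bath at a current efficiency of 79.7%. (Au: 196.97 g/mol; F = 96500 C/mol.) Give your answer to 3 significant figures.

n(Au) = 2.74 / 196.97 = 0.01391 mol
Au³⁺ + 3e⁻ → Au, so n(e⁻) = 3 × 0.01391 = 0.04173 mol
Q = 0.04173 × 96500 / 0.797 = 5053 C
I = Q / t = 5053 / 17172 s = 0.294 A

0.294 A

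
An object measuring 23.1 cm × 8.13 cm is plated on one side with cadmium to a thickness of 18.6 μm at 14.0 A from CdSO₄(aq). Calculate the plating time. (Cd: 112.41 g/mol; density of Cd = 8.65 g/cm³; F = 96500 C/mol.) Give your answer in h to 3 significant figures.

0.103 h

Plated area = 23.1 × 8.13 = 187.8 cm²
Volume = 187.8 × 18.6×10⁻⁴ cm = 0.3493 cm³
m(Cd) = 0.3493 × 8.65 = 3.021 g
n(Cd) = 3.021 / 112.41 = 0.02687 mol; n(e⁻) = 2 × 0.02687 = 0.05374 mol
Q = 0.05374 × 96500 = 5186 C
t = 5186 / 14.0 = 370.4 s = 0.103 h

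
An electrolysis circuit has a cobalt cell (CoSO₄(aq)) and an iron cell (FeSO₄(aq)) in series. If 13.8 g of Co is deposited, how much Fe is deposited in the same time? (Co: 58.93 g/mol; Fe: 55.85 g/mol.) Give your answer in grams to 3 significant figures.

n(Co) = 13.8 / 58.93 = 0.2342 mol
Co²⁺ + 2e⁻ → Co, so n(e⁻) = 2 × 0.2342 = 0.4684 mol
Same current for the same time ⇒ same n(e⁻) = 0.4684 mol in both cells.
Fe²⁺ + 2e⁻ → Fe, so n(Fe) = 0.4684 / 2 = 0.2342 mol
m(Fe) = 0.2342 × 55.85 = 13.1 g

13.1 g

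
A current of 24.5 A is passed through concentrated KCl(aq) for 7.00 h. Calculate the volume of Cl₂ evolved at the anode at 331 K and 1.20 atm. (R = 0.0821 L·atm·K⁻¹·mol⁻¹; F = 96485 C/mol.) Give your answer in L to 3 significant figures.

72.5 L

Q = 24.5 A × 25200 s = 6.174×10^5 C
n(e⁻) = Q/F = 6.174×10^5/96485 = 6.399 mol
2Cl⁻ → Cl₂ + 2e⁻, so n(Cl₂) = 6.399 / 2 = 3.200 mol
V = nRT/P = 3.200 × 0.0821 × 331 / 1.20 = 72.47 L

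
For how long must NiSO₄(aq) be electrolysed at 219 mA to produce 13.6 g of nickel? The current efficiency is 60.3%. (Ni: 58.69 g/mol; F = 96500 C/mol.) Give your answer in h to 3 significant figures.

94.1 h

n(Ni) = 13.6 / 58.69 = 0.2317 mol
Ni²⁺ + 2e⁻ → Ni, so n(e⁻) = 2 × 0.2317 = 0.4634 mol
Q = 0.4634 × 96500 / 0.603 = 74160 C
t = Q / I = 74160 / 0.219 = 3.386×10^5 s = 94.1 h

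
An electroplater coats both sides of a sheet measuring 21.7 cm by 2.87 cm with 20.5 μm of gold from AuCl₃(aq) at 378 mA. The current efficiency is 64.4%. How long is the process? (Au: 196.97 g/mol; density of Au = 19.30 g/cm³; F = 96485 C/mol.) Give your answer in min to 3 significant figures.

Plated area = 2 × 21.7 × 2.87 = 124.6 cm²
Volume = 124.6 × 20.5×10⁻⁴ cm = 0.2554 cm³
m(Au) = 0.2554 × 19.30 = 4.929 g
n(Au) = 4.929 / 196.97 = 0.02502 mol; n(e⁻) = 3 × 0.02502 = 0.07506 mol
Q = 0.07506 × 96485 / 0.644 = 11250 C
t = 11250 / 0.378 = 29760 s = 496 min

496 min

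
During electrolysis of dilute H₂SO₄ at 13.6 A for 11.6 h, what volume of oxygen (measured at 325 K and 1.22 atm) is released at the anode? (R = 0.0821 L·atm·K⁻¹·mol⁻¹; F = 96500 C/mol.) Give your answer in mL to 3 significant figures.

Charge passed = 13.6 × 41760 = 5.679×10^5 C
n(e⁻) = Q/F = 5.679×10^5/96500 = 5.885 mol
2H₂O → O₂ + 4H⁺ + 4e⁻, so n(O₂) = 5.885 / 4 = 1.471 mol
V = nRT/P = 1.471 × 0.0821 × 325 / 1.22 = 32.17 L
= 32200 mL

32200 mL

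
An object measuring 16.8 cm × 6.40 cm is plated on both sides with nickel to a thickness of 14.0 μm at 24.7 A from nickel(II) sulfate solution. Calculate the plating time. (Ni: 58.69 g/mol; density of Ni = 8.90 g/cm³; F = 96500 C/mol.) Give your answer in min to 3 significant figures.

Plated area = 2 × 16.8 × 6.40 = 215.0 cm²
Volume = 215.0 × 14.0×10⁻⁴ cm = 0.3010 cm³
m(Ni) = 0.3010 × 8.90 = 2.679 g
n(Ni) = 2.679 / 58.69 = 0.04565 mol; n(e⁻) = 2 × 0.04565 = 0.09130 mol
Q = 0.09130 × 96500 = 8810 C
t = 8810 / 24.7 = 356.7 s = 5.95 min

5.95 min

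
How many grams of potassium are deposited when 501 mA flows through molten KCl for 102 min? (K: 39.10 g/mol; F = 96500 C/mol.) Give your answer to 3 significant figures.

Q = It = 0.501 × 6120 = 3066 C
Moles of electrons = 3066 / 96500 = 0.03177 mol
K⁺ + e⁻ → K, so n(K) = 0.03177 mol
m = 0.03177 × 39.10 = 1.24 g

1.24 g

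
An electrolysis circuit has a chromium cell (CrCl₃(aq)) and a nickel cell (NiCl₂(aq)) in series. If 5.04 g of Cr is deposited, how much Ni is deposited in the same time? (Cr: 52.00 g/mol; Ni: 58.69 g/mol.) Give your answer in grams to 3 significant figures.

8.53 g

n(Cr) = 5.04 / 52.00 = 0.09692 mol
Cr³⁺ + 3e⁻ → Cr, so n(e⁻) = 3 × 0.09692 = 0.2908 mol
The cells are in series, so the same charge (and hence the same n(e⁻) = 0.2908 mol) passes through both.
Ni²⁺ + 2e⁻ → Ni, so n(Ni) = 0.2908 / 2 = 0.1454 mol
m(Ni) = 0.1454 × 58.69 = 8.53 g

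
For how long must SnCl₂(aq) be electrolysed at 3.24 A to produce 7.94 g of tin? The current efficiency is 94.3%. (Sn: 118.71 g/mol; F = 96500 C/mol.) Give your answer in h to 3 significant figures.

1.17 h

n(Sn) = 7.94 / 118.71 = 0.06689 mol
Sn²⁺ + 2e⁻ → Sn, so n(e⁻) = 2 × 0.06689 = 0.1338 mol
Q = 0.1338 × 96500 / 0.943 = 13690 C
t = Q / I = 13690 / 3.24 = 4225 s = 1.17 h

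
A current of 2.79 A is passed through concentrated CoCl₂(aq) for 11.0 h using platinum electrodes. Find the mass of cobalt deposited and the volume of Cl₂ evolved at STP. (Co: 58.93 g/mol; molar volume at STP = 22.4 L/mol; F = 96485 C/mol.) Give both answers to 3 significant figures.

Q = 2.79 × 39600 = 1.105×10^5 C; n(e⁻) = 1.105×10^5 / 96485 = 1.145 mol
Cathode: Co²⁺ + 2e⁻ → Co → n(Co) = 1.145/2 = 0.5725 mol → 33.7 g
Anode: 2Cl⁻ → Cl₂ + 2e⁻ → n(Cl₂) = 1.145/2 = 0.5725 mol → 12.8 L

33.7 g Co; 12.8 L Cl₂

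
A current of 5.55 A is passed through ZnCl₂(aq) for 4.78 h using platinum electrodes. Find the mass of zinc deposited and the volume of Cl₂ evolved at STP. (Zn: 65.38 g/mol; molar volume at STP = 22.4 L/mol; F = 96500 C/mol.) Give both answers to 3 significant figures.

32.4 g Zn; 11.1 L Cl₂

Q = 5.55 × 17208 = 95500 C; n(e⁻) = 95500 / 96500 = 0.9896 mol
Cathode: Zn²⁺ + 2e⁻ → Zn → n(Zn) = 0.9896/2 = 0.4948 mol → 32.4 g
Anode: 2Cl⁻ → Cl₂ + 2e⁻ → n(Cl₂) = 0.9896/2 = 0.4948 mol → 11.1 L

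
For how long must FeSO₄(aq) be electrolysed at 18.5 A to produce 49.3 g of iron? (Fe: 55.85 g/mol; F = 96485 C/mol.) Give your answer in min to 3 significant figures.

n(Fe) = 49.3 / 55.85 = 0.8827 mol
Fe²⁺ + 2e⁻ → Fe, so n(e⁻) = 2 × 0.8827 = 1.765 mol
Q = 1.765 × 96485 = 1.703×10^5 C
t = Q / I = 1.703×10^5 / 18.5 = 9205 s = 153 min

153 min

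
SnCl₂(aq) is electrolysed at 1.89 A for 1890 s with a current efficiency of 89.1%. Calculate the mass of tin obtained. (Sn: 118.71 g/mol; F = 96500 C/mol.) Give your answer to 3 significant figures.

1.96 g

Q = 1.89 × 1890 = 3572 C
n(e⁻) = 3572 / 96500 = 0.03702 mol
Sn²⁺ + 2e⁻ → Sn, so theoretical m(Sn) = 0.01851 × 118.71 = 2.197 g
Actual mass = 89.1% × 2.197 = 1.96 g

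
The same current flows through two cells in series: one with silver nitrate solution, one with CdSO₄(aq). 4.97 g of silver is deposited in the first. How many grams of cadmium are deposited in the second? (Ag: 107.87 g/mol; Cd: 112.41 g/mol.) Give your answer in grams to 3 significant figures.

2.59 g

n(Ag) = 4.97 / 107.87 = 0.04607 mol
Ag⁺ + e⁻ → Ag, so n(e⁻) = 0.04607 mol
Same current for the same time ⇒ same n(e⁻) = 0.04607 mol in both cells.
Cd²⁺ + 2e⁻ → Cd, so n(Cd) = 0.04607 / 2 = 0.02304 mol
m(Cd) = 0.02304 × 112.41 = 2.59 g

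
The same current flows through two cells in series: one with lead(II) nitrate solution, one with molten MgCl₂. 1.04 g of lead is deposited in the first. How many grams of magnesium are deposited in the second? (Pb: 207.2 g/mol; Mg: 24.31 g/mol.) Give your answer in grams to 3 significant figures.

0.122 g

n(Pb) = 1.04 / 207.2 = 0.005019 mol
Pb²⁺ + 2e⁻ → Pb, so n(e⁻) = 2 × 0.005019 = 0.01004 mol
The cells are in series, so the same charge (and hence the same n(e⁻) = 0.01004 mol) passes through both.
Mg²⁺ + 2e⁻ → Mg, so n(Mg) = 0.01004 / 2 = 0.005020 mol
m(Mg) = 0.005020 × 24.31 = 0.122 g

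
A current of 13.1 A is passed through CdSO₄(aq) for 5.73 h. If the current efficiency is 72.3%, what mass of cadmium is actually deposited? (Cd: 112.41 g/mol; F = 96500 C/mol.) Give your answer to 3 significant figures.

Q = 13.1 × 20628 = 2.702×10^5 C
n(e⁻) = 2.702×10^5 / 96500 = 2.800 mol
Cd²⁺ + 2e⁻ → Cd, so theoretical m(Cd) = 1.400 × 112.41 = 157.4 g
Actual mass = 72.3% × 157.4 = 114 g

114 g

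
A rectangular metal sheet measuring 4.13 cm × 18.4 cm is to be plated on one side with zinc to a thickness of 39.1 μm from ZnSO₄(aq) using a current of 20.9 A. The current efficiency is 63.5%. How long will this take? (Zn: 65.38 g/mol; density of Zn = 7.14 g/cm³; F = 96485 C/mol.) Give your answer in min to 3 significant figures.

Plated area = 4.13 × 18.4 = 75.99 cm²
Volume = 75.99 × 39.1×10⁻⁴ cm = 0.2971 cm³
m(Zn) = 0.2971 × 7.14 = 2.121 g
n(Zn) = 2.121 / 65.38 = 0.03244 mol; n(e⁻) = 2 × 0.03244 = 0.06488 mol
Q = 0.06488 × 96485 / 0.635 = 9858 C
t = 9858 / 20.9 = 471.7 s = 7.86 min

7.86 min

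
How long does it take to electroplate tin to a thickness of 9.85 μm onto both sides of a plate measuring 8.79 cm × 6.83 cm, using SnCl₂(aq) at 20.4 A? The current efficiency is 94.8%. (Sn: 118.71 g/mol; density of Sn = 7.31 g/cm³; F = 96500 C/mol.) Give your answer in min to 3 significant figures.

1.21 min

Plated area = 2 × 8.79 × 6.83 = 120.1 cm²
Volume = 120.1 × 9.85×10⁻⁴ cm = 0.1183 cm³
m(Sn) = 0.1183 × 7.31 = 0.8648 g
n(Sn) = 0.8648 / 118.71 = 0.007285 mol; n(e⁻) = 2 × 0.007285 = 0.01457 mol
Q = 0.01457 × 96500 / 0.948 = 1483 C
t = 1483 / 20.4 = 72.70 s = 1.21 min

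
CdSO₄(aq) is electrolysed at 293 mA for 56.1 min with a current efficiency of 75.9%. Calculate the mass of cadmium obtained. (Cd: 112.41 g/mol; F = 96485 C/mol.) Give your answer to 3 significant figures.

Q = 0.293 × 3366 = 986.2 C
n(e⁻) = 986.2 / 96485 = 0.01022 mol
Cd²⁺ + 2e⁻ → Cd, so theoretical m(Cd) = 0.005110 × 112.41 = 0.5744 g
Actual mass = 75.9% × 0.5744 = 0.436 g

0.436 g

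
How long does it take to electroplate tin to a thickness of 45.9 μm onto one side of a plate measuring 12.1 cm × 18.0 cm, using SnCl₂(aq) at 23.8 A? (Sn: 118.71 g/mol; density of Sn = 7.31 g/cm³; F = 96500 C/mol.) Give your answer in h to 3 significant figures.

0.139 h

Plated area = 12.1 × 18.0 = 217.8 cm²
Volume = 217.8 × 45.9×10⁻⁴ cm = 0.9997 cm³
m(Sn) = 0.9997 × 7.31 = 7.308 g
n(Sn) = 7.308 / 118.71 = 0.06156 mol; n(e⁻) = 2 × 0.06156 = 0.1231 mol
Q = 0.1231 × 96500 = 11880 C
t = 11880 / 23.8 = 499.2 s = 0.139 h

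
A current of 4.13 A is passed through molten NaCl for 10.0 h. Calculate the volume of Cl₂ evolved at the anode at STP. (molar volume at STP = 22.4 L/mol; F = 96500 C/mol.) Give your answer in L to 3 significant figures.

17.3 L

Q = It = 4.13 × 36000 = 1.487×10^5 C
n(e⁻) = 1.487×10^5 / 96500 = 1.541 mol
2Cl⁻ → Cl₂ + 2e⁻, so n(Cl₂) = 1.541 / 2 = 0.7705 mol
V = 0.7705 × 22.4 = 17.26 L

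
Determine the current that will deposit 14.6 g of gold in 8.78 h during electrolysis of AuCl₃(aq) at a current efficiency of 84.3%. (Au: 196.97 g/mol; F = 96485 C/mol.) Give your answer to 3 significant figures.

0.805 A

n(Au) = 14.6 / 196.97 = 0.07412 mol
Au³⁺ + 3e⁻ → Au, so n(e⁻) = 3 × 0.07412 = 0.2224 mol
Q = 0.2224 × 96485 / 0.843 = 25450 C
I = Q / t = 25450 / 31608 s = 0.805 A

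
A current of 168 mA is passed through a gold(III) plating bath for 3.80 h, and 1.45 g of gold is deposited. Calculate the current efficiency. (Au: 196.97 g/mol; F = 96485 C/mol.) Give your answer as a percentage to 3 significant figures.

Q = 0.168 × 13680 = 2298 C
n(e⁻) = 2298 / 96485 = 0.02382 mol
Au³⁺ + 3e⁻ → Au, so theoretical n(Au) = 0.007940 mol → 1.564 g
Efficiency = 1.45 / 1.564 = 0.9271 = 92.7%

92.7%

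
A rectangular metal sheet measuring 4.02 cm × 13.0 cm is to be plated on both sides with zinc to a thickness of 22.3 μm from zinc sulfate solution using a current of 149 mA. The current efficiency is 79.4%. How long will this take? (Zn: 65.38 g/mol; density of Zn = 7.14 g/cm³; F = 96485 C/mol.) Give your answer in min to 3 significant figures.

692 min

Plated area = 2 × 4.02 × 13.0 = 104.5 cm²
Volume = 104.5 × 22.3×10⁻⁴ cm = 0.2330 cm³
m(Zn) = 0.2330 × 7.14 = 1.664 g
n(Zn) = 1.664 / 65.38 = 0.02545 mol; n(e⁻) = 2 × 0.02545 = 0.05090 mol
Q = 0.05090 × 96485 / 0.794 = 6185 C
t = 6185 / 0.149 = 41510 s = 692 min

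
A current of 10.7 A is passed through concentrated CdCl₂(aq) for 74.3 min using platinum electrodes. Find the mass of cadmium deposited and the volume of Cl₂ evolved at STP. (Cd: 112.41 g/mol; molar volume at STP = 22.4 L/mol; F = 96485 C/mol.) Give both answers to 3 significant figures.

Q = 10.7 × 4458 = 47700 C; n(e⁻) = 47700 / 96485 = 0.4944 mol
Cathode: Cd²⁺ + 2e⁻ → Cd → n(Cd) = 0.4944/2 = 0.2472 mol → 27.8 g
Anode: 2Cl⁻ → Cl₂ + 2e⁻ → n(Cl₂) = 0.4944/2 = 0.2472 mol → 5.54 L

27.8 g Cd; 5.54 L Cl₂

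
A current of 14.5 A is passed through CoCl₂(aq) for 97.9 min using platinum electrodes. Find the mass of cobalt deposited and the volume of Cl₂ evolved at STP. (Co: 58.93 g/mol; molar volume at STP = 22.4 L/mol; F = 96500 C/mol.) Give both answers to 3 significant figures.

26.0 g Co; 9.89 L Cl₂

Q = 14.5 × 5874 = 85170 C; n(e⁻) = 85170 / 96500 = 0.8826 mol
Cathode: Co²⁺ + 2e⁻ → Co → n(Co) = 0.8826/2 = 0.4413 mol → 26.0 g
Anode: 2Cl⁻ → Cl₂ + 2e⁻ → n(Cl₂) = 0.8826/2 = 0.4413 mol → 9.89 L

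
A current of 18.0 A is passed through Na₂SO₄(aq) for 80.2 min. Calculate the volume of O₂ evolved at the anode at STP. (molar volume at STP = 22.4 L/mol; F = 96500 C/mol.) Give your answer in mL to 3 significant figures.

5030 mL

Q = 18.0 A × 4812 s = 86620 C
Moles of electrons = 86620 / 96500 = 0.8976 mol
2H₂O → O₂ + 4H⁺ + 4e⁻, so n(O₂) = 0.8976 / 4 = 0.2244 mol
V = 0.2244 × 22.4 = 5.027 L
= 5030 mL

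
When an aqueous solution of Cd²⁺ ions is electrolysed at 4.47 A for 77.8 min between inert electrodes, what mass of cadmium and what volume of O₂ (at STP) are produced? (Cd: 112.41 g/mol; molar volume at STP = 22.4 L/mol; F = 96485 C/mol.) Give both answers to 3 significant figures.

Q = 4.47 × 4668 = 20870 C; n(e⁻) = 20870 / 96485 = 0.2163 mol
Cathode: Cd²⁺ + 2e⁻ → Cd → n(Cd) = 0.2163/2 = 0.1082 mol → 12.2 g
Anode: 2H₂O → O₂ + 4H⁺ + 4e⁻ → n(O₂) = 0.2163/4 = 0.05408 mol → 1.21 L

12.2 g Cd; 1.21 L O₂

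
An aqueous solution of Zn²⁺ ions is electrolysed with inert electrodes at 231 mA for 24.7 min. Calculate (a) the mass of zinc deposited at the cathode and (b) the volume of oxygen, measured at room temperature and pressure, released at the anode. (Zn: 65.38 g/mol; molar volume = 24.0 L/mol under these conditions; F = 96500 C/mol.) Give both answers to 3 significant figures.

Q = 0.231 × 1482 = 342.3 C; n(e⁻) = 342.3 / 96500 = 0.003547 mol
Cathode: Zn²⁺ + 2e⁻ → Zn → n(Zn) = 0.003547/2 = 0.001774 mol → 0.116 g
Anode: 2H₂O → O₂ + 4H⁺ + 4e⁻ → n(O₂) = 0.003547/4 = 8.868×10^-4 mol → 0.0213 L

0.116 g Zn; 0.0213 L O₂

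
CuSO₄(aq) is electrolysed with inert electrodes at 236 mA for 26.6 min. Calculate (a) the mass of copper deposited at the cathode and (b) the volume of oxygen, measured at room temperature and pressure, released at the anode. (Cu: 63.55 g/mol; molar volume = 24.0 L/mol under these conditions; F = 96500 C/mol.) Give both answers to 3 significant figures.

Q = 0.236 × 1596 = 376.7 C; n(e⁻) = 376.7 / 96500 = 0.003904 mol
Cathode: Cu²⁺ + 2e⁻ → Cu → n(Cu) = 0.003904/2 = 0.001952 mol → 0.124 g
Anode: 2H₂O → O₂ + 4H⁺ + 4e⁻ → n(O₂) = 0.003904/4 = 9.760×10^-4 mol → 0.0234 L

0.124 g Cu; 0.0234 L O₂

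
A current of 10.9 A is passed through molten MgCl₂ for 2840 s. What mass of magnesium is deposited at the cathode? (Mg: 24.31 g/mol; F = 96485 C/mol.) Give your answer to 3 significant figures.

Q = It = 10.9 × 2840 = 30960 C
Moles of electrons = 30960 / 96485 = 0.3209 mol
Mg²⁺ + 2e⁻ → Mg, so n(Mg) = 0.3209 / 2 = 0.1605 mol
m = 0.1605 × 24.31 = 3.90 g

3.90 g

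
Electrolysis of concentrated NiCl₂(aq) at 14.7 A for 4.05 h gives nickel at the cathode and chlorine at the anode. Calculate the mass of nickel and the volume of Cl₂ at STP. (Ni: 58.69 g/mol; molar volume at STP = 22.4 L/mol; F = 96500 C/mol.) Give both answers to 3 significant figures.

Q = 14.7 × 14580 = 2.143×10^5 C; n(e⁻) = 2.143×10^5 / 96500 = 2.221 mol
Cathode: Ni²⁺ + 2e⁻ → Ni → n(Ni) = 2.221/2 = 1.111 mol → 65.2 g
Anode: 2Cl⁻ → Cl₂ + 2e⁻ → n(Cl₂) = 2.221/2 = 1.111 mol → 24.9 L

65.2 g Ni; 24.9 L Cl₂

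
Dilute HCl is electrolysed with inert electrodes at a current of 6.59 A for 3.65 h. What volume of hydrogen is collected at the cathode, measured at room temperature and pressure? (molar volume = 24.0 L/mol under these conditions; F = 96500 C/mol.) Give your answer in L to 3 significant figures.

10.8 L

Charge passed = 6.59 × 13140 = 86590 C
n(e⁻) = Q/F = 86590/96500 = 0.8973 mol
2H⁺ + 2e⁻ → H₂, so n(H₂) = 0.8973 / 2 = 0.4487 mol
V = 0.4487 × 24.0 = 10.77 L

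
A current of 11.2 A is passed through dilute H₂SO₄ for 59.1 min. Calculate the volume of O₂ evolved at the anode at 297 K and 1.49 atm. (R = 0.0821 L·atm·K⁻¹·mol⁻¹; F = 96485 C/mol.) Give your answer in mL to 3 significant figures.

1680 mL

Q = 11.2 A × 3546 s = 39720 C
n(e⁻) = Q/F = 39720/96485 = 0.4117 mol
2H₂O → O₂ + 4H⁺ + 4e⁻, so n(O₂) = 0.4117 / 4 = 0.1029 mol
V = nRT/P = 0.1029 × 0.0821 × 297 / 1.49 = 1.684 L
= 1680 mL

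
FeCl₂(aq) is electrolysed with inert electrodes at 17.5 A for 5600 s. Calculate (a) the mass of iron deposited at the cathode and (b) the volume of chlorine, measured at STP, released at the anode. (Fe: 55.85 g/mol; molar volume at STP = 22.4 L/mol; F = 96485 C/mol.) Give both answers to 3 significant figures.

Q = 17.5 × 5600 = 98000 C; n(e⁻) = 98000 / 96485 = 1.016 mol
Cathode: Fe²⁺ + 2e⁻ → Fe → n(Fe) = 1.016/2 = 0.5080 mol → 28.4 g
Anode: 2Cl⁻ → Cl₂ + 2e⁻ → n(Cl₂) = 1.016/2 = 0.5080 mol → 11.4 L

28.4 g Fe; 11.4 L Cl₂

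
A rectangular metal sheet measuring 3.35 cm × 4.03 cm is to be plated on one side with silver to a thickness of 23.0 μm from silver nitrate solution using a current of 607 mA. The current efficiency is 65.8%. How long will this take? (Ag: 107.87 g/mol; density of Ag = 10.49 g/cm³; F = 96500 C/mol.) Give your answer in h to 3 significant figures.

Plated area = 3.35 × 4.03 = 13.50 cm²
Volume = 13.50 × 23.0×10⁻⁴ cm = 0.03105 cm³
m(Ag) = 0.03105 × 10.49 = 0.3257 g
n(Ag) = 0.3257 / 107.87 = 0.003019 mol; n(e⁻) = 0.003019 mol
Q = 0.003019 × 96500 / 0.658 = 442.8 C
t = 442.8 / 0.607 = 729.5 s = 0.203 h

0.203 h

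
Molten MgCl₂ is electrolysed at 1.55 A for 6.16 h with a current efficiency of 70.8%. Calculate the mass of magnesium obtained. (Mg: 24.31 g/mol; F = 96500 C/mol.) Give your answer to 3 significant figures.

Q = 1.55 × 22176 = 34370 C
n(e⁻) = 34370 / 96500 = 0.3562 mol
Mg²⁺ + 2e⁻ → Mg, so theoretical m(Mg) = 0.1781 × 24.31 = 4.330 g
Actual mass = 70.8% × 4.330 = 3.07 g

3.07 g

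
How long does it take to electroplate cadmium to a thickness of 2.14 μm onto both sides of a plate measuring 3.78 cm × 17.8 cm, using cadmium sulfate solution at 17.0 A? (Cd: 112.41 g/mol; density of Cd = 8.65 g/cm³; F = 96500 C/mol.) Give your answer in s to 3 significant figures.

25.2 s

Plated area = 2 × 3.78 × 17.8 = 134.6 cm²
Volume = 134.6 × 2.14×10⁻⁴ cm = 0.02880 cm³
m(Cd) = 0.02880 × 8.65 = 0.2491 g
n(Cd) = 0.2491 / 112.41 = 0.002216 mol; n(e⁻) = 2 × 0.002216 = 0.004432 mol
Q = 0.004432 × 96500 = 427.7 C
t = 427.7 / 17.0 = 25.16 s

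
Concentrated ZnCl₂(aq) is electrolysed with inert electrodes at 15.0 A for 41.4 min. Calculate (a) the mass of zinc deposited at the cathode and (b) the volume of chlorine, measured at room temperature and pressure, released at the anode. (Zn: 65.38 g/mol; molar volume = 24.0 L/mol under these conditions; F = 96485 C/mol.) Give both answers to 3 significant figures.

12.6 g Zn; 4.63 L Cl₂

Q = 15.0 × 2484 = 37260 C; n(e⁻) = 37260 / 96485 = 0.3862 mol
Cathode: Zn²⁺ + 2e⁻ → Zn → n(Zn) = 0.3862/2 = 0.1931 mol → 12.6 g
Anode: 2Cl⁻ → Cl₂ + 2e⁻ → n(Cl₂) = 0.3862/2 = 0.1931 mol → 4.63 L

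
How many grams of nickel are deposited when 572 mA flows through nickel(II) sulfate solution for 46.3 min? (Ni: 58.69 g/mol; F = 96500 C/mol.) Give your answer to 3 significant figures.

0.483 g

Q = 0.572 A × 2778 s = 1589 C
n(e⁻) = 1589 / 96500 = 0.01647 mol
Ni²⁺ + 2e⁻ → Ni, so n(Ni) = 0.01647 / 2 = 0.008235 mol
m = 0.008235 × 58.69 = 0.483 g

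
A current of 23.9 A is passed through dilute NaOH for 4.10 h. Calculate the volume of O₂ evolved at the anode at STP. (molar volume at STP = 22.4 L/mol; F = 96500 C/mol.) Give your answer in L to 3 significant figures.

Charge passed = 23.9 × 14760 = 3.528×10^5 C
n(e⁻) = 3.528×10^5 / 96500 = 3.656 mol
2H₂O → O₂ + 4H⁺ + 4e⁻, so n(O₂) = 3.656 / 4 = 0.9140 mol
V = 0.9140 × 22.4 = 20.47 L

20.5 L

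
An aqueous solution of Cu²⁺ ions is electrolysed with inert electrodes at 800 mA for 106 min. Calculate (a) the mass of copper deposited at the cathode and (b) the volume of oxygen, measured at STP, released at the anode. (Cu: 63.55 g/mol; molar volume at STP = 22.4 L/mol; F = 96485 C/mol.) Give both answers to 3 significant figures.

Q = 0.800 × 6360 = 5088 C; n(e⁻) = 5088 / 96485 = 0.05273 mol
Cathode: Cu²⁺ + 2e⁻ → Cu → n(Cu) = 0.05273/2 = 0.02637 mol → 1.68 g
Anode: 2H₂O → O₂ + 4H⁺ + 4e⁻ → n(O₂) = 0.05273/4 = 0.01318 mol → 0.295 L

1.68 g Cu; 0.295 L O₂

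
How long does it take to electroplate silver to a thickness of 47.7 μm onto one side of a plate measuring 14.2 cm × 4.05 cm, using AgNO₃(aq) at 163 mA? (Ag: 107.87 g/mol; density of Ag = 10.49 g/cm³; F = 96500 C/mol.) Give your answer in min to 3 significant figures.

263 min

Plated area = 14.2 × 4.05 = 57.51 cm²
Volume = 57.51 × 47.7×10⁻⁴ cm = 0.2743 cm³
m(Ag) = 0.2743 × 10.49 = 2.877 g
n(Ag) = 2.877 / 107.87 = 0.02667 mol; n(e⁻) = 0.02667 mol
Q = 0.02667 × 96500 = 2574 C
t = 2574 / 0.163 = 15790 s = 263 min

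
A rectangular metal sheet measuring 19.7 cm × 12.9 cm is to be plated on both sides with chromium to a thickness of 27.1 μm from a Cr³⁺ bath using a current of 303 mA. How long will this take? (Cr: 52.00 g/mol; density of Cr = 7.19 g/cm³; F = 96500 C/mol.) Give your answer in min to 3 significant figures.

Plated area = 2 × 19.7 × 12.9 = 508.3 cm²
Volume = 508.3 × 27.1×10⁻⁴ cm = 1.377 cm³
m(Cr) = 1.377 × 7.19 = 9.901 g
n(Cr) = 9.901 / 52.00 = 0.1904 mol; n(e⁻) = 3 × 0.1904 = 0.5712 mol
Q = 0.5712 × 96500 = 55120 C
t = 55120 / 0.303 = 1.819×10^5 s = 3030 min

3030 min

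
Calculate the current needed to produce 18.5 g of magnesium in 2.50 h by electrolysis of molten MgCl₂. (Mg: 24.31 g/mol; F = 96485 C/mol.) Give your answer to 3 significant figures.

n(Mg) = 18.5 / 24.31 = 0.7610 mol
Mg²⁺ + 2e⁻ → Mg, so n(e⁻) = 2 × 0.7610 = 1.522 mol
Q = 1.522 × 96485 = 1.469×10^5 C
I = Q / t = 1.469×10^5 / 9000 s = 16.3 A

16.3 A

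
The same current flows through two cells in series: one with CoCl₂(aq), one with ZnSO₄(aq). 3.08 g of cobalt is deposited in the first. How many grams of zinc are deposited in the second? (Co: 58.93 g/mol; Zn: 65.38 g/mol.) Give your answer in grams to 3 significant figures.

n(Co) = 3.08 / 58.93 = 0.05227 mol
Co²⁺ + 2e⁻ → Co, so n(e⁻) = 2 × 0.05227 = 0.1045 mol
In series, the same 0.1045 mol of electrons flows through the second cell.
Zn²⁺ + 2e⁻ → Zn, so n(Zn) = 0.1045 / 2 = 0.05225 mol
m(Zn) = 0.05225 × 65.38 = 3.42 g

3.42 g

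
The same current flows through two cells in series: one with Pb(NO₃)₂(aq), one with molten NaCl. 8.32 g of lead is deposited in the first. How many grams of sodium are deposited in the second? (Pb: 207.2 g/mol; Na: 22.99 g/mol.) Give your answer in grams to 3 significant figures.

n(Pb) = 8.32 / 207.2 = 0.04015 mol
Pb²⁺ + 2e⁻ → Pb, so n(e⁻) = 2 × 0.04015 = 0.08030 mol
In series, the same 0.08030 mol of electrons flows through the second cell.
Na⁺ + e⁻ → Na, so n(Na) = 0.08030 mol
m(Na) = 0.08030 × 22.99 = 1.85 g

1.85 g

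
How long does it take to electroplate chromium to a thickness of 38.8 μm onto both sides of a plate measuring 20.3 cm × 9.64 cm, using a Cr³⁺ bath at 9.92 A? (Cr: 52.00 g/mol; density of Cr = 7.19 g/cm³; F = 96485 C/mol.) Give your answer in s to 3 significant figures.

6130 s

Plated area = 2 × 20.3 × 9.64 = 391.4 cm²
Volume = 391.4 × 38.8×10⁻⁴ cm = 1.519 cm³
m(Cr) = 1.519 × 7.19 = 10.92 g
n(Cr) = 10.92 / 52.00 = 0.2100 mol; n(e⁻) = 3 × 0.2100 = 0.6300 mol
Q = 0.6300 × 96485 = 60790 C
t = 60790 / 9.92 = 6128 s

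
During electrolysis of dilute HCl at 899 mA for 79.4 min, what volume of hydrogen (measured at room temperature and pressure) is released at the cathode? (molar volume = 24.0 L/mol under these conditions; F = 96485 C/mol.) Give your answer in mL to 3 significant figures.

Q = It = 0.899 × 4764 = 4283 C
n(e⁻) = Q/F = 4283/96485 = 0.04439 mol
2H⁺ + 2e⁻ → H₂, so n(H₂) = 0.04439 / 2 = 0.02220 mol
V = 0.02220 × 24.0 = 0.5328 L
= 533 mL

533 mL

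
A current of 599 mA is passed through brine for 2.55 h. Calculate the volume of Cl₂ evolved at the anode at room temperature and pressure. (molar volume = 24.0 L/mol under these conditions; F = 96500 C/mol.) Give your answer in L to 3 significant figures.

0.684 L

Q = It = 0.599 × 9180 = 5499 C
Moles of electrons = 5499 / 96500 = 0.05698 mol
2Cl⁻ → Cl₂ + 2e⁻, so n(Cl₂) = 0.05698 / 2 = 0.02849 mol
V = 0.02849 × 24.0 = 0.6838 L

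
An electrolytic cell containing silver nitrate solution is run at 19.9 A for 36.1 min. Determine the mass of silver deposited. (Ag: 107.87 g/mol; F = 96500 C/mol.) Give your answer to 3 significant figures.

48.2 g

Q = 19.9 A × 2166 s = 43100 C
n(e⁻) = 43100 / 96500 = 0.4466 mol
Ag⁺ + e⁻ → Ag, so n(Ag) = 0.4466 mol
m = 0.4466 × 107.87 = 48.2 g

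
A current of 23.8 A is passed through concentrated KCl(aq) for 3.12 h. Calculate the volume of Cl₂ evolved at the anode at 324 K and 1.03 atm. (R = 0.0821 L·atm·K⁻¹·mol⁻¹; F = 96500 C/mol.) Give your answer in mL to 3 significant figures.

35800 mL

Q = 23.8 A × 11232 s = 2.673×10^5 C
Moles of electrons = 2.673×10^5 / 96500 = 2.770 mol
2Cl⁻ → Cl₂ + 2e⁻, so n(Cl₂) = 2.770 / 2 = 1.385 mol
V = nRT/P = 1.385 × 0.0821 × 324 / 1.03 = 35.77 L
= 35800 mL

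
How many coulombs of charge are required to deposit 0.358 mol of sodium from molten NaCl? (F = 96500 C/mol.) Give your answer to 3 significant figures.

34500 C

Na⁺ + e⁻ → Na, so n(e⁻) = 1 × 0.358 = 0.3580 mol
Q = 0.3580 × 96500 = 34550 C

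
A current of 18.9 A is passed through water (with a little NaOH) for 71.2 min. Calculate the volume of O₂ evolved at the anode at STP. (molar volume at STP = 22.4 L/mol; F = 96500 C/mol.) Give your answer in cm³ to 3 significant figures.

Q = It = 18.9 × 4272 = 80740 C
n(e⁻) = Q/F = 80740/96500 = 0.8367 mol
2H₂O → O₂ + 4H⁺ + 4e⁻, so n(O₂) = 0.8367 / 4 = 0.2092 mol
V = 0.2092 × 22.4 = 4.686 L
= 4690 cm³

4690 cm³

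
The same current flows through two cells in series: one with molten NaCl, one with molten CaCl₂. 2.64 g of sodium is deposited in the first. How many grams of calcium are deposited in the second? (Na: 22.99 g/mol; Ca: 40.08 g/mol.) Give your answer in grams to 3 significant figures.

2.30 g

n(Na) = 2.64 / 22.99 = 0.1148 mol
Na⁺ + e⁻ → Na, so n(e⁻) = 0.1148 mol
The cells are in series, so the same charge (and hence the same n(e⁻) = 0.1148 mol) passes through both.
Ca²⁺ + 2e⁻ → Ca, so n(Ca) = 0.1148 / 2 = 0.05740 mol
m(Ca) = 0.05740 × 40.08 = 2.30 g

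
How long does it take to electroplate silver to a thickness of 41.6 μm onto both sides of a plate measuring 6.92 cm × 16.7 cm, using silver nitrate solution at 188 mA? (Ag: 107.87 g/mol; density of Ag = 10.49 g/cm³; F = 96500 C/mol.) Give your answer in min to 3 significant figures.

Plated area = 2 × 6.92 × 16.7 = 231.1 cm²
Volume = 231.1 × 41.6×10⁻⁴ cm = 0.9614 cm³
m(Ag) = 0.9614 × 10.49 = 10.09 g
n(Ag) = 10.09 / 107.87 = 0.09354 mol; n(e⁻) = 0.09354 mol
Q = 0.09354 × 96500 = 9027 C
t = 9027 / 0.188 = 48020 s = 800 min

800 min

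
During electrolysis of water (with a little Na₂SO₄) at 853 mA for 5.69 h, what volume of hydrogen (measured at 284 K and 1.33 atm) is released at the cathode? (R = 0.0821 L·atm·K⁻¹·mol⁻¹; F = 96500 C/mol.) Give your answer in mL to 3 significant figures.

Charge passed = 0.853 × 20484 = 17470 C
n(e⁻) = Q/F = 17470/96500 = 0.1810 mol
2H⁺ + 2e⁻ → H₂, so n(H₂) = 0.1810 / 2 = 0.09050 mol
V = nRT/P = 0.09050 × 0.0821 × 284 / 1.33 = 1.587 L
= 1590 mL

1590 mL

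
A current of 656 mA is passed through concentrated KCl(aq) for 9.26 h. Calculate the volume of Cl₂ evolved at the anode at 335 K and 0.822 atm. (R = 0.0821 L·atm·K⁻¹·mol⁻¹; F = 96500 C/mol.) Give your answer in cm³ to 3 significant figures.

Q = It = 0.656 × 33336 = 21870 C
n(e⁻) = 21870 / 96500 = 0.2266 mol
2Cl⁻ → Cl₂ + 2e⁻, so n(Cl₂) = 0.2266 / 2 = 0.1133 mol
V = nRT/P = 0.1133 × 0.0821 × 335 / 0.822 = 3.791 L
= 3790 cm³

3790 cm³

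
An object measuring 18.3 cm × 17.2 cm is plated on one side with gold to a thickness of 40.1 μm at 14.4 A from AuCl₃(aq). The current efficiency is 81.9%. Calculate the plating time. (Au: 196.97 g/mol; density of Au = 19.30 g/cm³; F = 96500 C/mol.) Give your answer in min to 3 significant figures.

50.6 min

Plated area = 18.3 × 17.2 = 314.8 cm²
Volume = 314.8 × 40.1×10⁻⁴ cm = 1.262 cm³
m(Au) = 1.262 × 19.30 = 24.36 g
n(Au) = 24.36 / 196.97 = 0.1237 mol; n(e⁻) = 3 × 0.1237 = 0.3711 mol
Q = 0.3711 × 96500 / 0.819 = 43730 C
t = 43730 / 14.4 = 3037 s = 50.6 min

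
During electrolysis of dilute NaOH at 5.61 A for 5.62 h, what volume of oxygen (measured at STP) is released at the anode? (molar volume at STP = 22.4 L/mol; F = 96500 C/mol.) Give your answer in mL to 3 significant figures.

6590 mL

Charge passed = 5.61 × 20232 = 1.135×10^5 C
Moles of electrons = 1.135×10^5 / 96500 = 1.176 mol
2H₂O → O₂ + 4H⁺ + 4e⁻, so n(O₂) = 1.176 / 4 = 0.2940 mol
V = 0.2940 × 22.4 = 6.586 L
= 6590 mL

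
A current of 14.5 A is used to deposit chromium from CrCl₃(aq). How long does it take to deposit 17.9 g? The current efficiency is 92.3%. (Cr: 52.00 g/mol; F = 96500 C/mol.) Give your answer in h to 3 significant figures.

2.07 h

n(Cr) = 17.9 / 52.00 = 0.3442 mol
Cr³⁺ + 3e⁻ → Cr, so n(e⁻) = 3 × 0.3442 = 1.033 mol
Q = 1.033 × 96500 / 0.923 = 1.080×10^5 C
t = Q / I = 1.080×10^5 / 14.5 = 7448 s = 2.07 h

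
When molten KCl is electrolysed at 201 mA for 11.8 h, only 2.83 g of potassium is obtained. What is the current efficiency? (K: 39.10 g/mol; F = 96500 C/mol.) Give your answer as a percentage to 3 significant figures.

Q = 0.201 × 42480 = 8538 C
n(e⁻) = 8538 / 96500 = 0.08848 mol
K⁺ + e⁻ → K, so theoretical n(K) = 0.08848 mol → 3.460 g
Efficiency = 2.83 / 3.460 = 0.8179 = 81.8%

81.8%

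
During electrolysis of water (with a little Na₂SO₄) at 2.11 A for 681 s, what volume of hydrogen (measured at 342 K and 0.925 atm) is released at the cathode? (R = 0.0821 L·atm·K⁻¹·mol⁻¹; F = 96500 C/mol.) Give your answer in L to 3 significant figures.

0.226 L

Q = 2.11 A × 681 s = 1437 C
n(e⁻) = 1437 / 96500 = 0.01489 mol
2H⁺ + 2e⁻ → H₂, so n(H₂) = 0.01489 / 2 = 0.007445 mol
V = nRT/P = 0.007445 × 0.0821 × 342 / 0.925 = 0.2260 L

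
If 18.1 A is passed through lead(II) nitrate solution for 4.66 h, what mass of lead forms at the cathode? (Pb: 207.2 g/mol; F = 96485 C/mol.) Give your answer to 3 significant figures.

Q = It = 18.1 × 16776 = 3.036×10^5 C
n(e⁻) = Q/F = 3.036×10^5/96485 = 3.147 mol
Pb²⁺ + 2e⁻ → Pb, so n(Pb) = 3.147 / 2 = 1.574 mol
m = 1.574 × 207.2 = 326 g

326 g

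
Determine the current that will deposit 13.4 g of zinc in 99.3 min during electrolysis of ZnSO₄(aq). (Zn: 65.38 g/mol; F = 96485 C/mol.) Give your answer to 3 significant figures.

n(Zn) = 13.4 / 65.38 = 0.2050 mol
Zn²⁺ + 2e⁻ → Zn, so n(e⁻) = 2 × 0.2050 = 0.4100 mol
Q = 0.4100 × 96485 = 39560 C
I = Q / t = 39560 / 5958 s = 6.64 A

6.64 A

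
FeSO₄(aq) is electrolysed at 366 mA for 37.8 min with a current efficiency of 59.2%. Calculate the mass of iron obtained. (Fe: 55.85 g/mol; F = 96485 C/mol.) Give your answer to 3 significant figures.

Q = 0.366 × 2268 = 830.1 C
n(e⁻) = 830.1 / 96485 = 0.008603 mol
Fe²⁺ + 2e⁻ → Fe, so theoretical m(Fe) = 0.004302 × 55.85 = 0.2403 g
Actual mass = 59.2% × 0.2403 = 0.142 g

0.142 g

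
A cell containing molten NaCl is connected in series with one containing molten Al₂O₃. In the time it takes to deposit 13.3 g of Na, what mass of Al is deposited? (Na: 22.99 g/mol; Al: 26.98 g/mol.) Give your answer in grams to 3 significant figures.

5.20 g

n(Na) = 13.3 / 22.99 = 0.5785 mol
Na⁺ + e⁻ → Na, so n(e⁻) = 0.5785 mol
The cells are in series, so the same charge (and hence the same n(e⁻) = 0.5785 mol) passes through both.
Al³⁺ + 3e⁻ → Al, so n(Al) = 0.5785 / 3 = 0.1928 mol
m(Al) = 0.1928 × 26.98 = 5.20 g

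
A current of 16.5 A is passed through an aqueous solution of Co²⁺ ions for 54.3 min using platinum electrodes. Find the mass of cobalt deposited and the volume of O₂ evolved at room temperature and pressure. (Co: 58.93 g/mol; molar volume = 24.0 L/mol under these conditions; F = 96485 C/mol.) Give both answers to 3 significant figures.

16.4 g Co; 3.34 L O₂

Q = 16.5 × 3258 = 53760 C; n(e⁻) = 53760 / 96485 = 0.5572 mol
Cathode: Co²⁺ + 2e⁻ → Co → n(Co) = 0.5572/2 = 0.2786 mol → 16.4 g
Anode: 2H₂O → O₂ + 4H⁺ + 4e⁻ → n(O₂) = 0.5572/4 = 0.1393 mol → 3.34 L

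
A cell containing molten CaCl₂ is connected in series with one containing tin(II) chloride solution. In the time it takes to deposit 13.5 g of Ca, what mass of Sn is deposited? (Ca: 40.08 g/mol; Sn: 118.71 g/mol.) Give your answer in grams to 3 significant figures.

n(Ca) = 13.5 / 40.08 = 0.3368 mol
Ca²⁺ + 2e⁻ → Ca, so n(e⁻) = 2 × 0.3368 = 0.6736 mol
Same current for the same time ⇒ same n(e⁻) = 0.6736 mol in both cells.
Sn²⁺ + 2e⁻ → Sn, so n(Sn) = 0.6736 / 2 = 0.3368 mol
m(Sn) = 0.3368 × 118.71 = 40.0 g

40.0 g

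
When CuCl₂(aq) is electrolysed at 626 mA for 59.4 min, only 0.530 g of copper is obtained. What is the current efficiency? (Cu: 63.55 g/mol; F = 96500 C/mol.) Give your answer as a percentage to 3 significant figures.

72.1%

Q = 0.626 × 3564 = 2231 C
n(e⁻) = 2231 / 96500 = 0.02312 mol
Cu²⁺ + 2e⁻ → Cu, so theoretical n(Cu) = 0.01156 mol → 0.7346 g
Efficiency = 0.530 / 0.7346 = 0.7215 = 72.1%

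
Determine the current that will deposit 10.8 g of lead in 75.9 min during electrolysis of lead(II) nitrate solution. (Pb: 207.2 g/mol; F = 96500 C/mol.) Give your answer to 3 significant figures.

2.21 A

n(Pb) = 10.8 / 207.2 = 0.05212 mol
Pb²⁺ + 2e⁻ → Pb, so n(e⁻) = 2 × 0.05212 = 0.1042 mol
Q = 0.1042 × 96500 = 10060 C
I = Q / t = 10060 / 4554 s = 2.21 A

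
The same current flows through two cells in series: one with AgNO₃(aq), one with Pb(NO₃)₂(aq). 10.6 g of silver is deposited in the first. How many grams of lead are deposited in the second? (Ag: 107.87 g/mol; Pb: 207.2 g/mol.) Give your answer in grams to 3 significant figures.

n(Ag) = 10.6 / 107.87 = 0.09827 mol
Ag⁺ + e⁻ → Ag, so n(e⁻) = 0.09827 mol
The cells are in series, so the same charge (and hence the same n(e⁻) = 0.09827 mol) passes through both.
Pb²⁺ + 2e⁻ → Pb, so n(Pb) = 0.09827 / 2 = 0.04914 mol
m(Pb) = 0.04914 × 207.2 = 10.2 g

10.2 g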